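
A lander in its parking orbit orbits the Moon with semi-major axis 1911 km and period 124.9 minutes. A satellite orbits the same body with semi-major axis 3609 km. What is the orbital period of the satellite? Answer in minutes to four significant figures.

Kepler's third law: T² ∝ a³, so T₂ = T₁ (a₂/a₁)^(3/2).
a₂/a₁ = 1.889, (a₂/a₁)^(3/2) = 2.595.
T₂ = 124.9 × 2.595 = 324.2 minutes.

T₂ ≈ 324.2 minutes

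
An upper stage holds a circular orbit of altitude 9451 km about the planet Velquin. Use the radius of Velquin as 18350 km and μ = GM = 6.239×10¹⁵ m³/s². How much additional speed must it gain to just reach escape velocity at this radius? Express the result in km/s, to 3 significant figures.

r = 18350 + 9451 = 27801 km = 2.7801×10⁷ m.
Circular speed v_c = √(μ/r) = 14980 m/s.
Escape speed v_esc = √(2μ/r) = √2 × v_c = 21190 m/s.
Δv = v_esc − v_c = 6205 m/s = 6.205 km/s.

Δv ≈ 6.21 km/s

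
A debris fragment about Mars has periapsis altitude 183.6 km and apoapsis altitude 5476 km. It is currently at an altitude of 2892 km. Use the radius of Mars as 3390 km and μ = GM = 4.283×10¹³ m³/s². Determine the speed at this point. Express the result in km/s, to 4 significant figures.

r_p = 3390 + 183.6 = 3573.6 km = 3.5736×10⁶ m.
r_a = 3390 + 5476 = 8866.0 km = 8.8660×10⁶ m.
r = 3390 + 2892 = 6282.0 km = 6.282×10⁶ m.
Semi-major axis a = (r_p + r_a)/2 = 6219.8 km = 6.220×10⁶ m.
Vis-viva: v² = μ(2/r − 1/a) = 4.283×10¹³ × (3.184×10⁻⁷ − 1.608×10⁻⁷) = 6.750×10⁶ m²/s².
v = 2598 m/s = 2.598 km/s.

v ≈ 2.598 km/s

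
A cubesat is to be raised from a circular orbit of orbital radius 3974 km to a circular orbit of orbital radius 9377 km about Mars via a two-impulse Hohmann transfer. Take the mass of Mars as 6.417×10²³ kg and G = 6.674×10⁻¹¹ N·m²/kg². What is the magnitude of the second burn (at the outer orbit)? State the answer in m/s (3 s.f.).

Δv ≈ 488 m/s

μ = GM = 6.674×10⁻¹¹ × 6.417×10²³ = 4.283×10¹³ m³/s².
r₁ = 3974 km = 3.974×10⁶ m.
r₂ = 9377 km = 9.377×10⁶ m.
Transfer ellipse a_t = (r₁ + r₂)/2 = 6.676×10⁶ m.
At r₁: circular v_c1 = √(μ/r₁) = 3283 m/s; transfer-periapsis v_p = √[μ(2/r₁ − 1/a_t)] = 3891 m/s.
At r₂: circular v_c2 = √(μ/r₂) = 2137 m/s; transfer-apoapsis v_a = √[μ(2/r₂ − 1/a_t)] = 1649 m/s.
Δv₂ = v_c2 − v_a = 488.2 m/s.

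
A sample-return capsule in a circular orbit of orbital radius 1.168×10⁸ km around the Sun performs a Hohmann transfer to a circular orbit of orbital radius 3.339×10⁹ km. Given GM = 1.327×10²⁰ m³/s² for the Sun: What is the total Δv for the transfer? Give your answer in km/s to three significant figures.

r₁ = 1.168×10⁸ km = 1.168×10¹¹ m.
r₂ = 3.339×10⁹ km = 3.339×10¹² m.
Transfer ellipse a_t = (r₁ + r₂)/2 = 1.728×10¹² m.
At r₁: circular v_c1 = √(μ/r₁) = 33710 m/s; transfer-perihelion v_p = √[μ(2/r₁ − 1/a_t)] = 46860 m/s.
Δv₁ = v_p − v_c1 = 13150 m/s.
At r₂: circular v_c2 = √(μ/r₂) = 6304 m/s; transfer-aphelion v_a = √[μ(2/r₂ − 1/a_t)] = 1639 m/s.
Δv₂ = v_c2 − v_a = 4665 m/s.
Total Δv = Δv₁ + Δv₂ = 17810 m/s = 17.81 km/s.

Δv_total ≈ 17.8 km/s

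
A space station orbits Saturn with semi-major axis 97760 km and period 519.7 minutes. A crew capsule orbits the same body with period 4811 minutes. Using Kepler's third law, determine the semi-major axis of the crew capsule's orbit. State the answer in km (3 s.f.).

Kepler's third law: a³ ∝ T², so a₂ = a₁ (T₂/T₁)^(2/3).
T₂/T₁ = 9.257, (T₂/T₁)^(2/3) = 4.409.
a₂ = 97760 × 4.409 = 4.310×10⁵ km.

a₂ ≈ 4.31×10⁵ km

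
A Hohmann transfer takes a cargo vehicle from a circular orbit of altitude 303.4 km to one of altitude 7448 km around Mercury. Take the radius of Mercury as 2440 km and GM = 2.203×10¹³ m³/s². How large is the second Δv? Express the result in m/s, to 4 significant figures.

Δv ≈ 508.9 m/s

r₁ = 2440 + 303.4 = 2743.4 km = 2.7434×10⁶ m.
r₂ = 2440 + 7448 = 9888.0 km = 9.8880×10⁶ m.
Transfer ellipse a_t = (r₁ + r₂)/2 = 6.316×10⁶ m.
At r₁: circular v_c1 = √(μ/r₁) = 2834 m/s; transfer-periherm v_p = √[μ(2/r₁ − 1/a_t)] = 3546 m/s.
At r₂: circular v_c2 = √(μ/r₂) = 1493 m/s; transfer-apoherm v_a = √[μ(2/r₂ − 1/a_t)] = 983.8 m/s.
Δv₂ = v_c2 − v_a = 508.9 m/s.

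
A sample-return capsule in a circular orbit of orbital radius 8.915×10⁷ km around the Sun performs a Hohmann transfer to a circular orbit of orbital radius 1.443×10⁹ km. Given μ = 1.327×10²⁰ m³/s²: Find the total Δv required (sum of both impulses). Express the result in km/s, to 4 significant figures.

r₁ = 8.915×10⁷ km = 8.915×10¹⁰ m.
r₂ = 1.443×10⁹ km = 1.443×10¹² m.
Transfer ellipse a_t = (r₁ + r₂)/2 = 7.661×10¹¹ m.
At r₁: circular v_c1 = √(μ/r₁) = 38580 m/s; transfer-perihelion v_p = √[μ(2/r₁ − 1/a_t)] = 52950 m/s.
Δv₁ = v_p − v_c1 = 14370 m/s.
At r₂: circular v_c2 = √(μ/r₂) = 9590 m/s; transfer-aphelion v_a = √[μ(2/r₂ − 1/a_t)] = 3271 m/s.
Δv₂ = v_c2 − v_a = 6318 m/s.
Total Δv = Δv₁ + Δv₂ = 20690 m/s = 20.69 km/s.

Δv_total ≈ 20.69 km/s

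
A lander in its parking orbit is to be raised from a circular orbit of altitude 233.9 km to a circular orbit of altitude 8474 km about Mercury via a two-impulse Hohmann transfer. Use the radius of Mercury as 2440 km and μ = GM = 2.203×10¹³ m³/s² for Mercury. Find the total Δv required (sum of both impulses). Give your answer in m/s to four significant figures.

Δv_total ≈ 1297 m/s

r₁ = 2440 + 233.9 = 2673.9 km = 2.6739×10⁶ m.
r₂ = 2440 + 8474 = 10914 km = 1.0914×10⁷ m.
Transfer ellipse a_t = (r₁ + r₂)/2 = 6.794×10⁶ m.
At r₁: circular v_c1 = √(μ/r₁) = 2870 m/s; transfer-periherm v_p = √[μ(2/r₁ − 1/a_t)] = 3638 m/s.
Δv₁ = v_p − v_c1 = 767.7 m/s.
At r₂: circular v_c2 = √(μ/r₂) = 1421 m/s; transfer-apoherm v_a = √[μ(2/r₂ − 1/a_t)] = 891.3 m/s.
Δv₂ = v_c2 − v_a = 529.4 m/s.
Total Δv = Δv₁ + Δv₂ = 1297 m/s.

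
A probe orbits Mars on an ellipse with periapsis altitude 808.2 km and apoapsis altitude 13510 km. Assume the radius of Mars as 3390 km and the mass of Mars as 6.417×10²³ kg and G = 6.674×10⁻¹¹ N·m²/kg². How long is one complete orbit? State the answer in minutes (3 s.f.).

T ≈ 548 minutes

μ = GM = 6.674×10⁻¹¹ × 6.417×10²³ = 4.283×10¹³ m³/s².
r_p = 3390 + 808.2 = 4198.2 km = 4.1982×10⁶ m.
r_a = 3390 + 13510 = 16900 km = 1.6900×10⁷ m.
Semi-major axis a = (r_p + r_a)/2 = (4198.2 + 16900)/2 = 10549 km = 1.055×10⁷ m.
By Kepler's third law T = 2π√(a³/μ) = 2π × 5.236×10³ = 3.290×10⁴ s.
= 548.3 minutes.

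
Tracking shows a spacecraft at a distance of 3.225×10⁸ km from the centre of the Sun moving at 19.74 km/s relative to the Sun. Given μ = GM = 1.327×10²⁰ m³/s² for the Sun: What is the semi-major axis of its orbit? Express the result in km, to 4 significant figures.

r = 3.225×10¹¹ m.
Vis-viva rearranged: 1/a = 2/r − v²/μ = 6.202×10⁻¹² − 2.936×10⁻¹² = 3.265×10⁻¹² m⁻¹.
a = 3.063×10¹¹ m = 3.0627×10⁸ km.

a ≈ 3.063×10⁸ km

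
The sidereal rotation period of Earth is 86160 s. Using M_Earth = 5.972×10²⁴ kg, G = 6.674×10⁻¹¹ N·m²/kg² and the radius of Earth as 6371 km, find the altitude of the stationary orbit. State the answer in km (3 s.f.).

μ = GM = 6.674×10⁻¹¹ × 5.972×10²⁴ = 3.986×10¹⁴ m³/s².
A synchronous orbit has period T, so by Kepler's third law a = (μT²/4π²)^(1/3).
μT²/4π² = 3.986×10¹⁴ × (8.616×10⁴)² / 39.48 = 7.495×10²² m³.
a = 4.216×10⁷ m = 42162 km.
Altitude h = a − R = 42162 − 6371 = 35791 km.

h_sync ≈ 35800 km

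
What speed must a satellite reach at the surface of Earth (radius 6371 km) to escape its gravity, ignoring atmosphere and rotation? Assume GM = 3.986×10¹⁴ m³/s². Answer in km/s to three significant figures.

v_esc ≈ 11.2 km/s

r = R = 6.371×10⁶ m.
Escape speed v_esc = √(2μ/r) = √(2 × 3.986×10¹⁴ / 6.371×10⁶) = √(1.251×10⁸) = 11190 m/s.
= 11.19 km/s.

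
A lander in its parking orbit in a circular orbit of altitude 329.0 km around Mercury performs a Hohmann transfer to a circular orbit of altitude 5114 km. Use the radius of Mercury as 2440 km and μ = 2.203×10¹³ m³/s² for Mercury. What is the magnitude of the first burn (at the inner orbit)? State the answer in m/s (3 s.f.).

Δv ≈ 592 m/s

r₁ = 2440 + 329.0 = 2769.0 km = 2.7690×10⁶ m.
r₂ = 2440 + 5114 = 7554.0 km = 7.5540×10⁶ m.
Transfer ellipse a_t = (r₁ + r₂)/2 = 5.162×10⁶ m.
At r₁: circular v_c1 = √(μ/r₁) = 2821 m/s; transfer-periherm v_p = √[μ(2/r₁ − 1/a_t)] = 3412 m/s.
Δv₁ = v_p − v_c1 = 591.7 m/s.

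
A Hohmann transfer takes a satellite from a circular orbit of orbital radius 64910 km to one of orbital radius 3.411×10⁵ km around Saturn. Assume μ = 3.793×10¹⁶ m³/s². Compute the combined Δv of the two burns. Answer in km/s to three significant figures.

Δv_total ≈ 11.7 km/s

r₁ = 64910 km = 6.491×10⁷ m.
r₂ = 3.411×10⁵ km = 3.411×10⁸ m.
Transfer ellipse a_t = (r₁ + r₂)/2 = 2.030×10⁸ m.
At r₁: circular v_c1 = √(μ/r₁) = 24170 m/s; transfer-perikrone v_p = √[μ(2/r₁ − 1/a_t)] = 31330 m/s.
Δv₁ = v_p − v_c1 = 7161 m/s.
At r₂: circular v_c2 = √(μ/r₂) = 10550 m/s; transfer-apokrone v_a = √[μ(2/r₂ − 1/a_t)] = 5963 m/s.
Δv₂ = v_c2 − v_a = 4582 m/s.
Total Δv = Δv₁ + Δv₂ = 11740 m/s = 11.74 km/s.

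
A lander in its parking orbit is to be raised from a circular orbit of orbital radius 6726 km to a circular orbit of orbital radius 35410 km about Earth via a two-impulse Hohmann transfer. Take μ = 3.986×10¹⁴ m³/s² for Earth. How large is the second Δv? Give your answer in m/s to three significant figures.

r₁ = 6726 km = 6.726×10⁶ m.
r₂ = 35410 km = 3.541×10⁷ m.
Transfer ellipse a_t = (r₁ + r₂)/2 = 2.107×10⁷ m.
At r₁: circular v_c1 = √(μ/r₁) = 7698 m/s; transfer-perigee v_p = √[μ(2/r₁ − 1/a_t)] = 9980 m/s.
At r₂: circular v_c2 = √(μ/r₂) = 3355 m/s; transfer-apogee v_a = √[μ(2/r₂ − 1/a_t)] = 1896 m/s.
Δv₂ = v_c2 − v_a = 1459 m/s.

Δv ≈ 1460 m/s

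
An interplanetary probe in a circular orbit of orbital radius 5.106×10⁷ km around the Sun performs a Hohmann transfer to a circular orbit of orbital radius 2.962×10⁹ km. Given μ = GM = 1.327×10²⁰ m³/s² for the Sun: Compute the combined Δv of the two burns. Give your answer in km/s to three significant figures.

r₁ = 5.106×10⁷ km = 5.106×10¹⁰ m.
r₂ = 2.962×10⁹ km = 2.962×10¹² m.
Transfer ellipse a_t = (r₁ + r₂)/2 = 1.507×10¹² m.
At r₁: circular v_c1 = √(μ/r₁) = 50980 m/s; transfer-perihelion v_p = √[μ(2/r₁ − 1/a_t)] = 71480 m/s.
Δv₁ = v_p − v_c1 = 20500 m/s.
At r₂: circular v_c2 = √(μ/r₂) = 6693 m/s; transfer-aphelion v_a = √[μ(2/r₂ − 1/a_t)] = 1232 m/s.
Δv₂ = v_c2 − v_a = 5461 m/s.
Total Δv = Δv₁ + Δv₂ = 25960 m/s = 25.96 km/s.

Δv_total ≈ 26.0 km/s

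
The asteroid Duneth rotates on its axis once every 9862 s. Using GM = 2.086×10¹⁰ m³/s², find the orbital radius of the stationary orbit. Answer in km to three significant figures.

r_sync ≈ 372 km

A synchronous orbit has period T, so by Kepler's third law a = (μT²/4π²)^(1/3).
μT²/4π² = 2.086×10¹⁰ × (9.862×10³)² / 39.48 = 5.139×10¹⁶ m³.
a = 3.718×10⁵ m = 371.79 km.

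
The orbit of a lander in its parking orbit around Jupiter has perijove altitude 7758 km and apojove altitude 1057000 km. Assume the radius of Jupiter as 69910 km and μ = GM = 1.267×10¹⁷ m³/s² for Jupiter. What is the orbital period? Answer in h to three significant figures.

T ≈ 72.5 h

r_p = 69910 + 7758 = 77668 km = 7.7668×10⁷ m.
r_a = 69910 + 1057000 = 1126900 km = 1.1269×10⁹ m.
Semi-major axis a = (r_p + r_a)/2 = (77668 + 1.1269×10⁶)/2 = 6.0229×10⁵ km = 6.023×10⁸ m.
By Kepler's third law T = 2π√(a³/μ) = 2π × 4.153×10⁴ = 2.609×10⁵ s.
= 72.48 h.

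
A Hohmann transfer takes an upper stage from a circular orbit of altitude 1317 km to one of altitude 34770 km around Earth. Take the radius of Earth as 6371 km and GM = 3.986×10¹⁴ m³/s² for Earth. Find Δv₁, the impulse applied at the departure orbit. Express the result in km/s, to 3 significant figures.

Δv ≈ 2.15 km/s

r₁ = 6371 + 1317 = 7688.0 km = 7.6880×10⁶ m.
r₂ = 6371 + 34770 = 41141 km = 4.1141×10⁷ m.
Transfer ellipse a_t = (r₁ + r₂)/2 = 2.441×10⁷ m.
At r₁: circular v_c1 = √(μ/r₁) = 7200 m/s; transfer-perigee v_p = √[μ(2/r₁ − 1/a_t)] = 9347 m/s.
Δv₁ = v_p − v_c1 = 2147 m/s.
= 2.147 km/s.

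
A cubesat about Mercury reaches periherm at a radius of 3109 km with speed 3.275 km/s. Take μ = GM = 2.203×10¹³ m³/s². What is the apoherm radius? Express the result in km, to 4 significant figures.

r_p = 3.109×10⁶ m.
Specific energy ε = v²/2 − μ/r = -1.723×10⁶ J/kg, so a = −μ/(2ε) = 6.393×10⁶ m.
The apsides satisfy r_p + r_a = 2a, so the apoherm radius is 2a − r_p = 9.676×10⁶ m = 9676.3 km.

apoherm radius ≈ 9676 km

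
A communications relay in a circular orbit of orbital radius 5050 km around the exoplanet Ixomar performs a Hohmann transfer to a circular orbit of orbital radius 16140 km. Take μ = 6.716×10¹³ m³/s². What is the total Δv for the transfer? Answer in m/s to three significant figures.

r₁ = 5050 km = 5.050×10⁶ m.
r₂ = 16140 km = 1.614×10⁷ m.
Transfer ellipse a_t = (r₁ + r₂)/2 = 1.060×10⁷ m.
At r₁: circular v_c1 = √(μ/r₁) = 3647 m/s; transfer-periapsis v_p = √[μ(2/r₁ − 1/a_t)] = 4501 m/s.
Δv₁ = v_p − v_c1 = 854.2 m/s.
At r₂: circular v_c2 = √(μ/r₂) = 2040 m/s; transfer-apoapsis v_a = √[μ(2/r₂ − 1/a_t)] = 1408 m/s.
Δv₂ = v_c2 − v_a = 631.6 m/s.
Total Δv = Δv₁ + Δv₂ = 1486 m/s.

Δv_total ≈ 1490 m/s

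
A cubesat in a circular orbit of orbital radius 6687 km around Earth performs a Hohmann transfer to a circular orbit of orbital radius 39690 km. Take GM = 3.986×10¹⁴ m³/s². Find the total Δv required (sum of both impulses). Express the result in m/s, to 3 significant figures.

Δv_total ≈ 3850 m/s

r₁ = 6687 km = 6.687×10⁶ m.
r₂ = 39690 km = 3.969×10⁷ m.
Transfer ellipse a_t = (r₁ + r₂)/2 = 2.319×10⁷ m.
At r₁: circular v_c1 = √(μ/r₁) = 7721 m/s; transfer-perigee v_p = √[μ(2/r₁ − 1/a_t)] = 10100 m/s.
Δv₁ = v_p − v_c1 = 2380 m/s.
At r₂: circular v_c2 = √(μ/r₂) = 3169 m/s; transfer-apogee v_a = √[μ(2/r₂ − 1/a_t)] = 1702 m/s.
Δv₂ = v_c2 − v_a = 1467 m/s.
Total Δv = Δv₁ + Δv₂ = 3847 m/s.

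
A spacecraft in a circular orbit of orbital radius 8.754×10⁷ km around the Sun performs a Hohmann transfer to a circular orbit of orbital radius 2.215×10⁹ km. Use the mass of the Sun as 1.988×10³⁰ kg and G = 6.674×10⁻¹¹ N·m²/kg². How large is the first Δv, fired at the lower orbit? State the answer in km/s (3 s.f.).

μ = GM = 6.674×10⁻¹¹ × 1.988×10³⁰ = 1.327×10²⁰ m³/s².
r₁ = 8.754×10⁷ km = 8.754×10¹⁰ m.
r₂ = 2.215×10⁹ km = 2.215×10¹² m.
Transfer ellipse a_t = (r₁ + r₂)/2 = 1.151×10¹² m.
At r₁: circular v_c1 = √(μ/r₁) = 38930 m/s; transfer-perihelion v_p = √[μ(2/r₁ − 1/a_t)] = 54000 m/s.
Δv₁ = v_p − v_c1 = 15070 m/s.
= 15.07 km/s.

Δv ≈ 15.1 km/s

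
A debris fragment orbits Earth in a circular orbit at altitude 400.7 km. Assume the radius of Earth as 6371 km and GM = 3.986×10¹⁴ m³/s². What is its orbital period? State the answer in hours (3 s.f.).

T ≈ 1.54 hours

r = 6371 + 400.7 = 6771.7 km = 6.7717×10⁶ m.
Kepler's third law: T = 2π√(r³/μ) = 2π√((6.772×10⁶)³ / 3.986×10¹⁴).
r³/μ = 7.790×10⁵ s², so T = 2π × 8.826×10² = 5.546×10³ s.
Converting: 5.546×10³ s ÷ 3600 = 1.540 hours.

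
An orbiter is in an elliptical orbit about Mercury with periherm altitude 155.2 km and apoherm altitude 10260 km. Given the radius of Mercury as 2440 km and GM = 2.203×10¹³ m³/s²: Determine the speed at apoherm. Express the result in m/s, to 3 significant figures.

r_p = 2440 + 155.2 = 2595.2 km = 2.5952×10⁶ m.
r_a = 2440 + 10260 = 12700 km = 1.2700×10⁷ m.
Semi-major axis a = (r_p + r_a)/2 = 7647.6 km = 7.648×10⁶ m.
Vis-viva: v² = μ(2/r − 1/a) = 2.203×10¹³ × (1.575×10⁻⁷ − 1.308×10⁻⁷) = 5.886×10⁵ m²/s².
v = 767.2 m/s.

v ≈ 767 m/s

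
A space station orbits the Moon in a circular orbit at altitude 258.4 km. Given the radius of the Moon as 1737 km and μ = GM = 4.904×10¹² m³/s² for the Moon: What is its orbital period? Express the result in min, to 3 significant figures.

r = 1737 + 258.4 = 1995.4 km = 1.9954×10⁶ m.
Kepler's third law: T = 2π√(r³/μ) = 2π√((1.995×10⁶)³ / 4.904×10¹²).
r³/μ = 1.620×10⁶ s², so T = 2π × 1.273×10³ = 7.997×10³ s.
Converting: 7.997×10³ s ÷ 60.00 = 133.3 min.

T ≈ 133 min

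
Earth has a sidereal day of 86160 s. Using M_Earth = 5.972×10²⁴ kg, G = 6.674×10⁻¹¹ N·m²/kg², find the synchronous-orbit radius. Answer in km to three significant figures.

μ = GM = 6.674×10⁻¹¹ × 5.972×10²⁴ = 3.986×10¹⁴ m³/s².
A synchronous orbit has period T, so by Kepler's third law a = (μT²/4π²)^(1/3).
μT²/4π² = 3.986×10¹⁴ × (8.616×10⁴)² / 39.48 = 7.495×10²² m³.
a = 4.216×10⁷ m = 42162 km.

r_sync ≈ 42200 km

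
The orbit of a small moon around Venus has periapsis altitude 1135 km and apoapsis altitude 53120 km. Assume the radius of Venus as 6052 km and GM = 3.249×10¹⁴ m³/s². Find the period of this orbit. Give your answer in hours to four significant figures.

T ≈ 18.51 hours

r_p = 6052 + 1135 = 7187.0 km = 7.1870×10⁶ m.
r_a = 6052 + 53120 = 59172 km = 5.9172×10⁷ m.
Semi-major axis a = (r_p + r_a)/2 = (7187.0 + 59172)/2 = 33180 km = 3.318×10⁷ m.
By Kepler's third law T = 2π√(a³/μ) = 2π × 1.060×10⁴ = 6.662×10⁴ s.
= 18.51 hours.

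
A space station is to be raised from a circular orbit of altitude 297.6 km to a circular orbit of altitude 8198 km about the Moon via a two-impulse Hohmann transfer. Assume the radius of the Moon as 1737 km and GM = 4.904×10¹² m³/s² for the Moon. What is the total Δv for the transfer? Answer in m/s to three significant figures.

r₁ = 1737 + 297.6 = 2034.6 km = 2.0346×10⁶ m.
r₂ = 1737 + 8198 = 9935.0 km = 9.9350×10⁶ m.
Transfer ellipse a_t = (r₁ + r₂)/2 = 5.985×10⁶ m.
At r₁: circular v_c1 = √(μ/r₁) = 1553 m/s; transfer-perilune v_p = √[μ(2/r₁ − 1/a_t)] = 2000 m/s.
Δv₁ = v_p − v_c1 = 447.8 m/s.
At r₂: circular v_c2 = √(μ/r₂) = 702.6 m/s; transfer-apolune v_a = √[μ(2/r₂ − 1/a_t)] = 409.6 m/s.
Δv₂ = v_c2 − v_a = 292.9 m/s.
Total Δv = Δv₁ + Δv₂ = 740.7 m/s.

Δv_total ≈ 741 m/s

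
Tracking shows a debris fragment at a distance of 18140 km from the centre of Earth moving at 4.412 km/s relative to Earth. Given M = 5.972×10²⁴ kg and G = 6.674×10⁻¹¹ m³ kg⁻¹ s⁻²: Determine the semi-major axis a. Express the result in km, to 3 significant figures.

μ = GM = 6.674×10⁻¹¹ × 5.972×10²⁴ = 3.986×10¹⁴ m³/s².
r = 1.814×10⁷ m.
Specific orbital energy ε = v²/2 − μ/r = (4412)²/2 − 3.986×10¹⁴/1.814×10⁷ = -1.224×10⁷ J/kg.
Since ε = −μ/(2a), a = −μ/(2ε) = 1.628×10⁷ m = 16283 km.

a ≈ 16300 km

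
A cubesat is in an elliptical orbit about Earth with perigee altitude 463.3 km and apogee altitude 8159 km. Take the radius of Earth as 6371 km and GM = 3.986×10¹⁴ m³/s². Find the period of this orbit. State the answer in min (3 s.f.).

T ≈ 183 min

r_p = 6371 + 463.3 = 6834.3 km = 6.8343×10⁶ m.
r_a = 6371 + 8159 = 14530 km = 1.4530×10⁷ m.
Semi-major axis a = (r_p + r_a)/2 = (6834.3 + 14530)/2 = 10682 km = 1.068×10⁷ m.
By Kepler's third law T = 2π√(a³/μ) = 2π × 1.749×10³ = 1.099×10⁴ s.
= 183.1 min.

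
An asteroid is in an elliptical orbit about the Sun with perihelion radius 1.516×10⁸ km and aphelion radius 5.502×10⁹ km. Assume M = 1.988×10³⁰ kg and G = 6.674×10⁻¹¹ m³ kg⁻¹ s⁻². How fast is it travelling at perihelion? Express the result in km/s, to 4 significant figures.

μ = GM = 6.674×10⁻¹¹ × 1.988×10³⁰ = 1.327×10²⁰ m³/s².
Semi-major axis a = (r_p + r_a)/2 = 2.8268×10⁹ km = 2.827×10¹² m.
Vis-viva: v² = μ(2/r − 1/a) = 1.327×10²⁰ × (1.319×10⁻¹¹ − 3.538×10⁻¹³) = 1.703×10⁹ m²/s².
v = 41270 m/s = 41.27 km/s.

v ≈ 41.27 km/s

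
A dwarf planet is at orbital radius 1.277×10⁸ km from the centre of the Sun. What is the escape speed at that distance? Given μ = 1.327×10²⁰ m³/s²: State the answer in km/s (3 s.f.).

v_esc ≈ 45.6 km/s

r = 1.277×10⁸ km = 1.277×10¹¹ m.
Escape speed v_esc = √(2μ/r) = √(2 × 1.327×10²⁰ / 1.277×10¹¹) = √(2.078×10⁹) = 45590 m/s.
= 45.59 km/s.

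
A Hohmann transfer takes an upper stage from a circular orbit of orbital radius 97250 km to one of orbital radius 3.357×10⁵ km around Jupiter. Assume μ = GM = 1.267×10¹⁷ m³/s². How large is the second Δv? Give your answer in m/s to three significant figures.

Δv ≈ 6410 m/s

r₁ = 97250 km = 9.725×10⁷ m.
r₂ = 3.357×10⁵ km = 3.357×10⁸ m.
Transfer ellipse a_t = (r₁ + r₂)/2 = 2.165×10⁸ m.
At r₁: circular v_c1 = √(μ/r₁) = 36090 m/s; transfer-perijove v_p = √[μ(2/r₁ − 1/a_t)] = 44950 m/s.
At r₂: circular v_c2 = √(μ/r₂) = 19430 m/s; transfer-apojove v_a = √[μ(2/r₂ − 1/a_t)] = 13020 m/s.
Δv₂ = v_c2 − v_a = 6406 m/s.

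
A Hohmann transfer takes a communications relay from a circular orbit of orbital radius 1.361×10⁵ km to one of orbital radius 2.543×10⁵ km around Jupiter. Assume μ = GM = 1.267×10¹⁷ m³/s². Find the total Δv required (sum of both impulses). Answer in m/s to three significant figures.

Δv_total ≈ 8000 m/s

r₁ = 1.361×10⁵ km = 1.361×10⁸ m.
r₂ = 2.543×10⁵ km = 2.543×10⁸ m.
Transfer ellipse a_t = (r₁ + r₂)/2 = 1.952×10⁸ m.
At r₁: circular v_c1 = √(μ/r₁) = 30510 m/s; transfer-perijove v_p = √[μ(2/r₁ − 1/a_t)] = 34830 m/s.
Δv₁ = v_p − v_c1 = 4314 m/s.
At r₂: circular v_c2 = √(μ/r₂) = 22320 m/s; transfer-apojove v_a = √[μ(2/r₂ − 1/a_t)] = 18640 m/s.
Δv₂ = v_c2 − v_a = 3683 m/s.
Total Δv = Δv₁ + Δv₂ = 7997 m/s.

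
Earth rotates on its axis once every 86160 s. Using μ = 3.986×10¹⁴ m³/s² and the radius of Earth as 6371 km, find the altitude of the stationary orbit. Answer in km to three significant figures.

h_sync ≈ 35800 km

A synchronous orbit has period T, so by Kepler's third law a = (μT²/4π²)^(1/3).
μT²/4π² = 3.986×10¹⁴ × (8.616×10⁴)² / 39.48 = 7.495×10²² m³.
a = 4.216×10⁷ m = 42163 km.
Altitude h = a − R = 42163 − 6371 = 35792 km.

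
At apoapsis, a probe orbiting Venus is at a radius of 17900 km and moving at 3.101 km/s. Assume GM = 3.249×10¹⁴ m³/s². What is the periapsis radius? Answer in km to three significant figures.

periapsis radius ≈ 6450 km

r_a = 1.790×10⁷ m.
Specific energy ε = v²/2 − μ/r = -1.334×10⁷ J/kg, so a = −μ/(2ε) = 1.218×10⁷ m.
The apsides satisfy r_p + r_a = 2a, so the periapsis radius is 2a − r_a = 6.450×10⁶ m = 6450.3 km.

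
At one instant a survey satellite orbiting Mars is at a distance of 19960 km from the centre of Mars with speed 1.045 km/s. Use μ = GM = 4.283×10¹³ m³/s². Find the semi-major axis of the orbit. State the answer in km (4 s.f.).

r = 1.996×10⁷ m.
Specific orbital energy ε = v²/2 − μ/r = (1045)²/2 − 4.283×10¹³/1.996×10⁷ = -1.600×10⁶ J/kg.
Since ε = −μ/(2a), a = −μ/(2ε) = 1.339×10⁷ m = 13386 km.

a ≈ 13390 km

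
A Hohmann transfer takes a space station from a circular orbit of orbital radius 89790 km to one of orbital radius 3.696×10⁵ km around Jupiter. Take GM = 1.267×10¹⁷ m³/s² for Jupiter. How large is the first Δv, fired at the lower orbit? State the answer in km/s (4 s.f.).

r₁ = 89790 km = 8.979×10⁷ m.
r₂ = 3.696×10⁵ km = 3.696×10⁸ m.
Transfer ellipse a_t = (r₁ + r₂)/2 = 2.297×10⁸ m.
At r₁: circular v_c1 = √(μ/r₁) = 37560 m/s; transfer-perijove v_p = √[μ(2/r₁ − 1/a_t)] = 47650 m/s.
Δv₁ = v_p − v_c1 = 10090 m/s.
= 10.09 km/s.

Δv ≈ 10.09 km/s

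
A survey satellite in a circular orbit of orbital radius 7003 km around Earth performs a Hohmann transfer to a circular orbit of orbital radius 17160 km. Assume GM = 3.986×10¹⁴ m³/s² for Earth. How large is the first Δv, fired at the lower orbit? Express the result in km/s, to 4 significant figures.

r₁ = 7003 km = 7.003×10⁶ m.
r₂ = 17160 km = 1.716×10⁷ m.
Transfer ellipse a_t = (r₁ + r₂)/2 = 1.208×10⁷ m.
At r₁: circular v_c1 = √(μ/r₁) = 7544 m/s; transfer-perigee v_p = √[μ(2/r₁ − 1/a_t)] = 8991 m/s.
Δv₁ = v_p − v_c1 = 1447 m/s.
= 1.447 km/s.

Δv ≈ 1.447 km/s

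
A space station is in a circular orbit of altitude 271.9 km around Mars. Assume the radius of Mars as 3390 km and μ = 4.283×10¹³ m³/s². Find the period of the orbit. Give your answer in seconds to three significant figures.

T ≈ 6730 seconds

r = 3390 + 271.9 = 3661.9 km = 3.6619×10⁶ m.
Kepler's third law: T = 2π√(r³/μ) = 2π√((3.662×10⁶)³ / 4.283×10¹³).
r³/μ = 1.146×10⁶ s², so T = 2π × 1.071×10³ = 6.728×10³ s.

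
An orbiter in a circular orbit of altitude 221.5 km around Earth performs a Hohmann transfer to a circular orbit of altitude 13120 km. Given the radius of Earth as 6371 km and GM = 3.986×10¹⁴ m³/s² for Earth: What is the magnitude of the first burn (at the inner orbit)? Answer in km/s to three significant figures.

r₁ = 6371 + 221.5 = 6592.5 km = 6.5925×10⁶ m.
r₂ = 6371 + 13120 = 19491 km = 1.9491×10⁷ m.
Transfer ellipse a_t = (r₁ + r₂)/2 = 1.304×10⁷ m.
At r₁: circular v_c1 = √(μ/r₁) = 7776 m/s; transfer-perigee v_p = √[μ(2/r₁ − 1/a_t)] = 9506 m/s.
Δv₁ = v_p − v_c1 = 1730 m/s.
= 1.730 km/s.

Δv ≈ 1.73 km/s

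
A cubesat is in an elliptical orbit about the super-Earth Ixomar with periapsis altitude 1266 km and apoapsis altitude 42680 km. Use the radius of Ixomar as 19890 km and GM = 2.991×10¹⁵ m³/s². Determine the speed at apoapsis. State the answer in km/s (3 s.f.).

r_p = 19890 + 1266 = 21156 km = 2.1156×10⁷ m.
r_a = 19890 + 42680 = 62570 km = 6.2570×10⁷ m.
Semi-major axis a = (r_p + r_a)/2 = 41863 km = 4.186×10⁷ m.
Vis-viva: v² = μ(2/r − 1/a) = 2.991×10¹⁵ × (3.196×10⁻⁸ − 2.389×10⁻⁸) = 2.416×10⁷ m²/s².
v = 4915 m/s = 4.915 km/s.

v ≈ 4.92 km/s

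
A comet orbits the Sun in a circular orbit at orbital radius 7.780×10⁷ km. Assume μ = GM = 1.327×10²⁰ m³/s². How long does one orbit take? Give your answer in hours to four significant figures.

r = 7.780×10⁷ km = 7.780×10¹⁰ m.
Kepler's third law: T = 2π√(r³/μ) = 2π√((7.780×10¹⁰)³ / 1.327×10²⁰).
r³/μ = 3.549×10¹² s², so T = 2π × 1.884×10⁶ = 1.184×10⁷ s.
Converting: 1.184×10⁷ s ÷ 3600 = 3288 hours.

T ≈ 3288 hours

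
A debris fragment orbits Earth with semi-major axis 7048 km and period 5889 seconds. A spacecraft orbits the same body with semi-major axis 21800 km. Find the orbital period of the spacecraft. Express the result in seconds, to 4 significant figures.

T₂ ≈ 32040 seconds

Kepler's third law: T² ∝ a³, so T₂ = T₁ (a₂/a₁)^(3/2).
a₂/a₁ = 3.093, (a₂/a₁)^(3/2) = 5.440.
T₂ = 5889 × 5.440 = 32040 seconds.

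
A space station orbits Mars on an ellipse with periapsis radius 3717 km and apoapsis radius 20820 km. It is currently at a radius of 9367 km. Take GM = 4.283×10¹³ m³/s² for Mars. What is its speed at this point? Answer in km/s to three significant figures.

v ≈ 2.38 km/s

Semi-major axis a = (r_p + r_a)/2 = 12268 km = 1.227×10⁷ m.
Vis-viva: v² = μ(2/r − 1/a) = 4.283×10¹³ × (2.135×10⁻⁷ − 8.151×10⁻⁸) = 5.654×10⁶ m²/s².
v = 2378 m/s = 2.378 km/s.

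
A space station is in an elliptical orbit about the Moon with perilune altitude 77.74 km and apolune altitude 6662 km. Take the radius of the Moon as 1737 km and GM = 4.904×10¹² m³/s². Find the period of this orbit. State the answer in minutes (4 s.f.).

T ≈ 545.7 minutes

r_p = 1737 + 77.74 = 1814.7 km = 1.8147×10⁶ m.
r_a = 1737 + 6662 = 8399.0 km = 8.3990×10⁶ m.
Semi-major axis a = (r_p + r_a)/2 = (1814.7 + 8399.0)/2 = 5106.9 km = 5.107×10⁶ m.
By Kepler's third law T = 2π√(a³/μ) = 2π × 5.211×10³ = 3.274×10⁴ s.
= 545.7 minutes.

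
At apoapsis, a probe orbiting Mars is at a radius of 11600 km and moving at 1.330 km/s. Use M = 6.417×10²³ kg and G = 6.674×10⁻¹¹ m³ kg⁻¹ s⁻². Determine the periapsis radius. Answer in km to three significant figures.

μ = GM = 6.674×10⁻¹¹ × 6.417×10²³ = 4.283×10¹³ m³/s².
r_a = 1.160×10⁷ m.
Specific energy ε = v²/2 − μ/r = -2.808×10⁶ J/kg, so a = −μ/(2ε) = 7.627×10⁶ m.
The apsides satisfy r_p + r_a = 2a, so the periapsis radius is 2a − r_a = 3.654×10⁶ m = 3654.3 km.

periapsis radius ≈ 3650 km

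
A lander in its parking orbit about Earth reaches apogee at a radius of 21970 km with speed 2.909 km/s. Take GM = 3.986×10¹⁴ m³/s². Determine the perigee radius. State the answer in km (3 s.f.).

r_a = 2.197×10⁷ m.
Specific energy ε = v²/2 − μ/r = -1.391×10⁷ J/kg, so a = −μ/(2ε) = 1.433×10⁷ m.
The apsides satisfy r_p + r_a = 2a, so the perigee radius is 2a − r_a = 6.682×10⁶ m = 6682.0 km.

perigee radius ≈ 6680 km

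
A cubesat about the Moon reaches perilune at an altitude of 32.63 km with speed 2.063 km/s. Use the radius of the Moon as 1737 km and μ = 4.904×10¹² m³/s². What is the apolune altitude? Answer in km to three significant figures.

r_p = 1737 + 32.63 = 1769.6 km = 1.770×10⁶ m.
Specific energy ε = v²/2 − μ/r = -6.432×10⁵ J/kg, so a = −μ/(2ε) = 3.812×10⁶ m.
The apsides satisfy r_p + r_a = 2a, so the apolune radius is 2a − r_p = 5.855×10⁶ m = 5854.6 km.
Apolune altitude = 5854.6 − 1737 = 4117.6 km.

apolune altitude ≈ 4120 km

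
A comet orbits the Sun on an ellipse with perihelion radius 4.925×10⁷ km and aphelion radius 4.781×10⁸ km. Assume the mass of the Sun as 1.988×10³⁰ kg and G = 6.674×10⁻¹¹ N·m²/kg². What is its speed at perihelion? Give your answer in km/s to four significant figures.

μ = GM = 6.674×10⁻¹¹ × 1.988×10³⁰ = 1.327×10²⁰ m³/s².
Semi-major axis a = (r_p + r_a)/2 = 2.6368×10⁸ km = 2.637×10¹¹ m.
Vis-viva: v² = μ(2/r − 1/a) = 1.327×10²⁰ × (4.061×10⁻¹¹ − 3.793×10⁻¹²) = 4.885×10⁹ m²/s².
v = 69890 m/s = 69.89 km/s.

v ≈ 69.89 km/s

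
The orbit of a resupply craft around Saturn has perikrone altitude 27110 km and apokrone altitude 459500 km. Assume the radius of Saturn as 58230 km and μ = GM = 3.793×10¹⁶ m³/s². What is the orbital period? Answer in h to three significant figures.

r_p = 58230 + 27110 = 85340 km = 8.5340×10⁷ m.
r_a = 58230 + 459500 = 517730 km = 5.1773×10⁸ m.
Semi-major axis a = (r_p + r_a)/2 = (85340 + 5.1773×10⁵)/2 = 3.0154×10⁵ km = 3.015×10⁸ m.
By Kepler's third law T = 2π√(a³/μ) = 2π × 2.689×10⁴ = 1.689×10⁵ s.
= 46.92 h.

T ≈ 46.9 h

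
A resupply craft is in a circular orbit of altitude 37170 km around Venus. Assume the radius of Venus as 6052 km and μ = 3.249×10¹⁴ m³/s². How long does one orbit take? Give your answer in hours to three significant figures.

r = 6052 + 37170 = 43222 km = 4.3222×10⁷ m.
Kepler's third law: T = 2π√(r³/μ) = 2π√((4.322×10⁷)³ / 3.249×10¹⁴).
r³/μ = 2.485×10⁸ s², so T = 2π × 1.576×10⁴ = 9.905×10⁴ s.
Converting: 9.905×10⁴ s ÷ 3600 = 27.51 hours.

T ≈ 27.5 hours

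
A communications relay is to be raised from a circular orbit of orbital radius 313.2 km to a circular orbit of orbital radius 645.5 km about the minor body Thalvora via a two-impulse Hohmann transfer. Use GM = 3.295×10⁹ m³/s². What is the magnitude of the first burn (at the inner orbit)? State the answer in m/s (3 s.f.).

r₁ = 313.2 km = 3.132×10⁵ m.
r₂ = 645.5 km = 6.455×10⁵ m.
Transfer ellipse a_t = (r₁ + r₂)/2 = 4.794×10⁵ m.
At r₁: circular v_c1 = √(μ/r₁) = 102.6 m/s; transfer-periapsis v_p = √[μ(2/r₁ − 1/a_t)] = 119.0 m/s.
Δv₁ = v_p − v_c1 = 16.46 m/s.

Δv ≈ 16.5 m/s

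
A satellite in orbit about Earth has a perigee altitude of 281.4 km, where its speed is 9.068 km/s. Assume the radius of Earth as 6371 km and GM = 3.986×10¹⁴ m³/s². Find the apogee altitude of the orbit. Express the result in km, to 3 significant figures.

apogee altitude ≈ 8170 km

r_p = 6371 + 281.4 = 6652.4 km = 6.652×10⁶ m.
Specific energy ε = v²/2 − μ/r = -1.880×10⁷ J/kg, so a = −μ/(2ε) = 1.060×10⁷ m.
The apsides satisfy r_p + r_a = 2a, so the apogee radius is 2a − r_p = 1.455×10⁷ m = 14545 km.
Apogee altitude = 14545 − 6371 = 8174.3 km.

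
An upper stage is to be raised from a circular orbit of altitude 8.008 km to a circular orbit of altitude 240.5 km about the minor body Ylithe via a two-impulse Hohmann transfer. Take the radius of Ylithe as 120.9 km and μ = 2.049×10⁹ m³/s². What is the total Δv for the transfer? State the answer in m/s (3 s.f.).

r₁ = 120.9 + 8.008 = 128.91 km = 1.2891×10⁵ m.
r₂ = 120.9 + 240.5 = 361.40 km = 3.6140×10⁵ m.
Transfer ellipse a_t = (r₁ + r₂)/2 = 2.452×10⁵ m.
At r₁: circular v_c1 = √(μ/r₁) = 126.1 m/s; transfer-periapsis v_p = √[μ(2/r₁ − 1/a_t)] = 153.1 m/s.
Δv₁ = v_p − v_c1 = 27.00 m/s.
At r₂: circular v_c2 = √(μ/r₂) = 75.30 m/s; transfer-apoapsis v_a = √[μ(2/r₂ − 1/a_t)] = 54.60 m/s.
Δv₂ = v_c2 − v_a = 20.70 m/s.
Total Δv = Δv₁ + Δv₂ = 47.70 m/s.

Δv_total ≈ 47.7 m/s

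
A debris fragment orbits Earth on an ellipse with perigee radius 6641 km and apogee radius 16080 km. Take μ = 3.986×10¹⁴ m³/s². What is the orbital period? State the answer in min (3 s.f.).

Semi-major axis a = (r_p + r_a)/2 = (6641.0 + 16080)/2 = 11360 km = 1.136×10⁷ m.
By Kepler's third law T = 2π√(a³/μ) = 2π × 1.918×10³ = 1.205×10⁴ s.
= 200.8 min.

T ≈ 201 min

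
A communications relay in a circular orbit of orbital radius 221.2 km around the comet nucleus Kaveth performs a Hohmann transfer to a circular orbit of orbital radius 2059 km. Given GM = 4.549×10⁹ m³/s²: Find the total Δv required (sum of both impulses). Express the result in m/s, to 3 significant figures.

Δv_total ≈ 75.6 m/s

r₁ = 221.2 km = 2.212×10⁵ m.
r₂ = 2059 km = 2.059×10⁶ m.
Transfer ellipse a_t = (r₁ + r₂)/2 = 1.140×10⁶ m.
At r₁: circular v_c1 = √(μ/r₁) = 143.4 m/s; transfer-periapsis v_p = √[μ(2/r₁ − 1/a_t)] = 192.7 m/s.
Δv₁ = v_p − v_c1 = 49.31 m/s.
At r₂: circular v_c2 = √(μ/r₂) = 47.00 m/s; transfer-apoapsis v_a = √[μ(2/r₂ − 1/a_t)] = 20.70 m/s.
Δv₂ = v_c2 − v_a = 26.30 m/s.
Total Δv = Δv₁ + Δv₂ = 75.61 m/s.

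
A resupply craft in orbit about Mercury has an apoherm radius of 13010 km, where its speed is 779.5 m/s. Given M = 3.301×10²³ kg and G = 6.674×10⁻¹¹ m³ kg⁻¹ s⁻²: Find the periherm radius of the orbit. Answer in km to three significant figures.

periherm radius ≈ 2840 km

μ = GM = 6.674×10⁻¹¹ × 3.301×10²³ = 2.203×10¹³ m³/s².
r_a = 1.301×10⁷ m.
Specific energy ε = v²/2 − μ/r = -1.390×10⁶ J/kg, so a = −μ/(2ε) = 7.927×10⁶ m.
The apsides satisfy r_p + r_a = 2a, so the periherm radius is 2a − r_a = 2.844×10⁶ m = 2844.5 km.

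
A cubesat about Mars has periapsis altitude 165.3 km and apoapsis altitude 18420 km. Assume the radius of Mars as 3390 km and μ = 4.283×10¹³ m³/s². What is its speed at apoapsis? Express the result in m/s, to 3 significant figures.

v ≈ 742 m/s

r_p = 3390 + 165.3 = 3555.3 km = 3.5553×10⁶ m.
r_a = 3390 + 18420 = 21810 km = 2.1810×10⁷ m.
Semi-major axis a = (r_p + r_a)/2 = 12683 km = 1.268×10⁷ m.
Vis-viva: v² = μ(2/r − 1/a) = 4.283×10¹³ × (9.170×10⁻⁸ − 7.885×10⁻⁸) = 5.505×10⁵ m²/s².
v = 742.0 m/s.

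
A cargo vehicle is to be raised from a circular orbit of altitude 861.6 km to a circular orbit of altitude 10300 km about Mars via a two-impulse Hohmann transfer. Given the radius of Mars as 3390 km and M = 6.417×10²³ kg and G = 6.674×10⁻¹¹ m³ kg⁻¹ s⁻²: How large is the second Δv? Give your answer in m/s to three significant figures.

Δv ≈ 551 m/s

μ = GM = 6.674×10⁻¹¹ × 6.417×10²³ = 4.283×10¹³ m³/s².
r₁ = 3390 + 861.6 = 4251.6 km = 4.2516×10⁶ m.
r₂ = 3390 + 10300 = 13690 km = 1.3690×10⁷ m.
Transfer ellipse a_t = (r₁ + r₂)/2 = 8.971×10⁶ m.
At r₁: circular v_c1 = √(μ/r₁) = 3174 m/s; transfer-periapsis v_p = √[μ(2/r₁ − 1/a_t)] = 3921 m/s.
At r₂: circular v_c2 = √(μ/r₂) = 1769 m/s; transfer-apoapsis v_a = √[μ(2/r₂ − 1/a_t)] = 1218 m/s.
Δv₂ = v_c2 − v_a = 551.1 m/s.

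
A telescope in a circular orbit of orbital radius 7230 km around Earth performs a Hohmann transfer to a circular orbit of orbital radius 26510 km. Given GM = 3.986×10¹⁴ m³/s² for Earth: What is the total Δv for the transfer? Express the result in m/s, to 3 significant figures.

Δv_total ≈ 3220 m/s

r₁ = 7230 km = 7.230×10⁶ m.
r₂ = 26510 km = 2.651×10⁷ m.
Transfer ellipse a_t = (r₁ + r₂)/2 = 1.687×10⁷ m.
At r₁: circular v_c1 = √(μ/r₁) = 7425 m/s; transfer-perigee v_p = √[μ(2/r₁ − 1/a_t)] = 9308 m/s.
Δv₁ = v_p − v_c1 = 1883 m/s.
At r₂: circular v_c2 = √(μ/r₂) = 3878 m/s; transfer-apogee v_a = √[μ(2/r₂ − 1/a_t)] = 2538 m/s.
Δv₂ = v_c2 − v_a = 1339 m/s.
Total Δv = Δv₁ + Δv₂ = 3222 m/s.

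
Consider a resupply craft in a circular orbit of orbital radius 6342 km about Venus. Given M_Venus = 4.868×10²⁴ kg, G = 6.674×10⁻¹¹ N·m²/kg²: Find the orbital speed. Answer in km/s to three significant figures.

v ≈ 7.16 km/s

μ = GM = 6.674×10⁻¹¹ × 4.868×10²⁴ = 3.249×10¹⁴ m³/s².
r = 6342 km = 6.342×10⁶ m.
For a circular orbit v = √(μ/r) = √(3.249×10¹⁴ / 6.342×10⁶) = √(5.123×10⁷) = 7157 m/s.
That is 7.157 km/s.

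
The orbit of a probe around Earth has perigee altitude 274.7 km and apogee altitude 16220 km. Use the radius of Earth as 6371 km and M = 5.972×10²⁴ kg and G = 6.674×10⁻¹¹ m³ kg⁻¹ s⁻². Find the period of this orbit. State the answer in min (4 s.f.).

μ = GM = 6.674×10⁻¹¹ × 5.972×10²⁴ = 3.986×10¹⁴ m³/s².
r_p = 6371 + 274.7 = 6645.7 km = 6.6457×10⁶ m.
r_a = 6371 + 16220 = 22591 km = 2.2591×10⁷ m.
Semi-major axis a = (r_p + r_a)/2 = (6645.7 + 22591)/2 = 14618 km = 1.462×10⁷ m.
By Kepler's third law T = 2π√(a³/μ) = 2π × 2.800×10³ = 1.759×10⁴ s.
= 293.2 min.

T ≈ 293.2 min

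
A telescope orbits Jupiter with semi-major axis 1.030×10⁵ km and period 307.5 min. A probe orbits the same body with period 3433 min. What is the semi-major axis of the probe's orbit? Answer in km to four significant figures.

Kepler's third law: a³ ∝ T², so a₂ = a₁ (T₂/T₁)^(2/3).
T₂/T₁ = 11.16, (T₂/T₁)^(2/3) = 4.995.
a₂ = 1.030×10⁵ × 4.995 = 5.145×10⁵ km.

a₂ ≈ 5.145×10⁵ km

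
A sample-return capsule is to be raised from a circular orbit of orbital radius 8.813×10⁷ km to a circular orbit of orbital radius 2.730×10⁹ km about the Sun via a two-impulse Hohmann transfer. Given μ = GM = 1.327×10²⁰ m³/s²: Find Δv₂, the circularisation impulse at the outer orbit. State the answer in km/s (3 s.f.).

r₁ = 8.813×10⁷ km = 8.813×10¹⁰ m.
r₂ = 2.730×10⁹ km = 2.730×10¹² m.
Transfer ellipse a_t = (r₁ + r₂)/2 = 1.409×10¹² m.
At r₁: circular v_c1 = √(μ/r₁) = 38800 m/s; transfer-perihelion v_p = √[μ(2/r₁ − 1/a_t)] = 54010 m/s.
At r₂: circular v_c2 = √(μ/r₂) = 6972 m/s; transfer-aphelion v_a = √[μ(2/r₂ − 1/a_t)] = 1744 m/s.
Δv₂ = v_c2 − v_a = 5228 m/s.
= 5.228 km/s.

Δv ≈ 5.23 km/s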